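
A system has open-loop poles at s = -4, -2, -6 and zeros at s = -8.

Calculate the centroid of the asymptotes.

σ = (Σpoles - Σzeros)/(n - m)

σ = (Σpoles - Σzeros)/(n - m) = (-12 - (-8))/(3 - 1) = -4/2 = -2.0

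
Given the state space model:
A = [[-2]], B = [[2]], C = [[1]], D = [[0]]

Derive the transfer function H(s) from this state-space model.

(sI - A)⁻¹ = 1/(s + 2). H(s) = 1 × 2/(s + 2) + 0 = 2/(s + 2).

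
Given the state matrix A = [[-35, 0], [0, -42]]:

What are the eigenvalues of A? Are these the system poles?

For diagonal matrix, eigenvalues are diagonal entries: λ₁ = -35, λ₂ = -42. Eigenvalues of A = system poles.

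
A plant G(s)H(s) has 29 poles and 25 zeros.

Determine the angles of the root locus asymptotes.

n - m = 29 - 25 = 4. Angles: θk = (2k + 1)·180°/4 = 45°, 135°, 225°, 315°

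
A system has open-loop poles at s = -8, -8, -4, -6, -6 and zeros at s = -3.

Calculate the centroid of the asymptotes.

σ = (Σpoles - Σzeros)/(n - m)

σ = (Σpoles - Σzeros)/(n - m) = (-32 - (-3))/(5 - 1) = -29/4 = -7.25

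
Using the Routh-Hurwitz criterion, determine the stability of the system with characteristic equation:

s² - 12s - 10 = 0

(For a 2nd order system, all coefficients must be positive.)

Coefficients: 1, -12, -10. b=-12, c=-10 not positive, so system is unstable.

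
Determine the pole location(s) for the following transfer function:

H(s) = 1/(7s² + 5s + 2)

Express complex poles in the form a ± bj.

Discriminant = 5² - 4×7×2 = 25 - 56 = -31 < 0, so the poles are a complex conjugate pair s = (-5 ± j√31)/(2×7). Real part = -5/(2×7) = -5/14 ≈ -0.3571; imaginary part = ±√31/(2×7) ≈ 0.3977. Poles: s = -0.3571 ± 0.3977j.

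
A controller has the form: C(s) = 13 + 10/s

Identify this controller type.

This is a Proportional-Integral (PI) controller.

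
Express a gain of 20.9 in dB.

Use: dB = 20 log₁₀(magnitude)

dB = 20 log₁₀(20.9) = 26.4 dB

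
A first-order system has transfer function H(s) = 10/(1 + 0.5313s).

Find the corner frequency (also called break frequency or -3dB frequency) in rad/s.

Corner frequency = 1/τ = 1/0.5313 = 1.882 rad/s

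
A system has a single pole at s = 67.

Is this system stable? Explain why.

Pole at s = 67 is in the right half-plane. Unstable.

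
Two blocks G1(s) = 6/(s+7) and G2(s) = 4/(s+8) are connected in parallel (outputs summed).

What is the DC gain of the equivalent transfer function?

Parallel: G_eq = G1 + G2. DC gain = G1(0) + G2(0) = 6/7 + 4/8 = 0.8571 + 0.5 = 1.3571.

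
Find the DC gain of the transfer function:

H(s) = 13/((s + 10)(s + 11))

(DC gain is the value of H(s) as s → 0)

DC gain = H(0) = 13/(10 × 11) = 13/110 = 0.1182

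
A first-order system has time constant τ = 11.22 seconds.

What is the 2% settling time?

For first-order system, 2% settling time ≈ 4τ = 4 × 11.22 = 44.88 s.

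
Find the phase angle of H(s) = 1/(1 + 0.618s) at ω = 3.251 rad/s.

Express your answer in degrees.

Phase = -arctan(ωτ) = -arctan(3.251 × 0.618) = -63.5°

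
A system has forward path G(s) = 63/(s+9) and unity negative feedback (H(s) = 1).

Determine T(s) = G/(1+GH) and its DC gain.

T(s) = G/(1+GH) = [63/(s+9)] / [1 + 63/(s+9)] = 63/(s+9+63) = 63/(s+72). DC gain = 63/72 = 0.875.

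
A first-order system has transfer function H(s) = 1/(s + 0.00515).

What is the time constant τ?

For H(s) = 1/(s + 1/τ), the pole is at -1/τ = -0.00515, so τ = 1/0.00515 = 194.2 s.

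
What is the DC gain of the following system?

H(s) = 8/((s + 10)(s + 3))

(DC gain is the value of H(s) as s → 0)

DC gain = H(0) = 8/(10 × 3) = 8/30 = 0.2667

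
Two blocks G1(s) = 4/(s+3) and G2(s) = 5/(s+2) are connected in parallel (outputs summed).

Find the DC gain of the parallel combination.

Parallel: G_eq = G1 + G2. DC gain = G1(0) + G2(0) = 4/3 + 5/2 = 1.3333 + 2.5 = 3.8333.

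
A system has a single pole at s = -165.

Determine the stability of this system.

Pole at s = -165 is in the left half-plane. Stable.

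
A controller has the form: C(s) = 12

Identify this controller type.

This is a Proportional (P) controller.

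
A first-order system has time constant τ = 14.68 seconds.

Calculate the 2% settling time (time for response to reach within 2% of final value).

For first-order system, 2% settling time ≈ 4τ = 4 × 14.68 = 58.72 s.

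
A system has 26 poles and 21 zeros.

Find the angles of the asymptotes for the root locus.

n - m = 26 - 21 = 5. Angles: θk = (2k + 1)·180°/5 = 36°, 108°, 180°, 252°, 324°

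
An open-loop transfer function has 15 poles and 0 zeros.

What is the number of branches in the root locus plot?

Root locus has n branches where n = number of poles = 15.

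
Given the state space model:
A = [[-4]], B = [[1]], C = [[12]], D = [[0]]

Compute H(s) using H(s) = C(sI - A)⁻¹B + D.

(sI - A)⁻¹ = 1/(s + 4). H(s) = 12 × 1/(s + 4) + 0 = 12/(s + 4).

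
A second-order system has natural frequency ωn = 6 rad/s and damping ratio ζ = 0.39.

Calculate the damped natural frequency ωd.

ωd = ωn√(1 - ζ²) = 6√(1 - 0.39²) = 5.52 rad/s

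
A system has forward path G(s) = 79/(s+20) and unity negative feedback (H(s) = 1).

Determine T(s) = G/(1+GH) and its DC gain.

T(s) = G/(1+GH) = [79/(s+20)] / [1 + 79/(s+20)] = 79/(s+20+79) = 79/(s+99). DC gain = 79/99 = 0.7980.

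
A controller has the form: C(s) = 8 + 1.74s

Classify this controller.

This is a Proportional-Derivative (PD) controller.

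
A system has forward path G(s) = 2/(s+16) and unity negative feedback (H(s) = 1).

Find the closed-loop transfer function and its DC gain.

T(s) = G/(1+GH) = [2/(s+16)] / [1 + 2/(s+16)] = 2/(s+16+2) = 2/(s+18). DC gain = 2/18 = 0.1111.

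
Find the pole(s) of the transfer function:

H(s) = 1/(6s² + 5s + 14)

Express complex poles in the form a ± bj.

Discriminant = 5² - 4×6×14 = 25 - 336 = -311 < 0, so the poles are a complex conjugate pair s = (-5 ± j√311)/(2×6). Real part = -5/(2×6) = -5/12 ≈ -0.4167; imaginary part = ±√311/(2×6) ≈ 1.4696. Poles: s = -0.4167 ± 1.4696j.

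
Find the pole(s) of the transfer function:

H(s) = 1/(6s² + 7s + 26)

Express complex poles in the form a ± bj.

Discriminant = 7² - 4×6×26 = 49 - 624 = -575 < 0, so the poles are a complex conjugate pair s = (-7 ± j√575)/(2×6). Real part = -7/(2×6) = -7/12 ≈ -0.5833; imaginary part = ±√575/(2×6) ≈ 1.9983. Poles: s = -0.5833 ± 1.9983j.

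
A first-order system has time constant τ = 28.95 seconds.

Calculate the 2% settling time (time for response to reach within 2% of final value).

For first-order system, 2% settling time ≈ 4τ = 4 × 28.95 = 115.8 s.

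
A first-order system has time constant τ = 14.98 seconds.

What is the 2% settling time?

For first-order system, 2% settling time ≈ 4τ = 4 × 14.98 = 59.92 s.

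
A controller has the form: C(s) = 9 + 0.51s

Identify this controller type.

This is a Proportional-Derivative (PD) controller.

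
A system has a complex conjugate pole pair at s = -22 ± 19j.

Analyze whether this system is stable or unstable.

Real part of poles is -22 (< 0, left half-plane). Stable.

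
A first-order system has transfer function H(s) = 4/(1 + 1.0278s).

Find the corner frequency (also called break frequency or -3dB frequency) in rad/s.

Corner frequency = 1/τ = 1/1.0278 = 0.973 rad/s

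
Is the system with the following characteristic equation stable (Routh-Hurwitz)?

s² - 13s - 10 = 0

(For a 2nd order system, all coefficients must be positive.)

Coefficients: 1, -13, -10. b=-13, c=-10 not positive, so system is unstable.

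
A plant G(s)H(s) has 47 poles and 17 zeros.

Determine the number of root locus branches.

Root locus has n branches where n = number of poles = 47.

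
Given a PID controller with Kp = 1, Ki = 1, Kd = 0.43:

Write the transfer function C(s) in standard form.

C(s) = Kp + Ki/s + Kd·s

Substituting values: C(s) = 1 + 1/s + 0.43s = (0.43s² + s + 1)/s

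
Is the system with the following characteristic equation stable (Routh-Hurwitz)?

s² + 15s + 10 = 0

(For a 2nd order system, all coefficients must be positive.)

Coefficients: 1, 15, 10. All positive, so system is stable.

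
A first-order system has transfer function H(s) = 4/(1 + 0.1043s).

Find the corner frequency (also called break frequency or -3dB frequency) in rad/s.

Corner frequency = 1/τ = 1/0.1043 = 9.588 rad/s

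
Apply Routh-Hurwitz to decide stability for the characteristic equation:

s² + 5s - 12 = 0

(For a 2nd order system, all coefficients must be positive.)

Coefficients: 1, 5, -12. c=-12 not positive, so system is unstable.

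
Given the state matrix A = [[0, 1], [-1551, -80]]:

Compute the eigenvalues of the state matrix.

det(A - λI) = λ² - (-80)λ + 1551 = (λ - (-33))(λ - (-47)). Eigenvalues: -33, -47.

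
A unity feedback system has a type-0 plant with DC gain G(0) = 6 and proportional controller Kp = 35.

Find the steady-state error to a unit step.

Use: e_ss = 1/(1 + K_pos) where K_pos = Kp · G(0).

K_pos = Kp · G(0) = 35 × 6 = 210. e_ss = 1/(1 + 210) = 0.0047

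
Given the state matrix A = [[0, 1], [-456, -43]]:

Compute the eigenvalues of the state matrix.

det(A - λI) = λ² - (-43)λ + 456 = (λ - (-24))(λ - (-19)). Eigenvalues: -24, -19.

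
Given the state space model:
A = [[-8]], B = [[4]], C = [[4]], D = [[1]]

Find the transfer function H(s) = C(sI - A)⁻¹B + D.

(sI - A)⁻¹ = 1/(s + 8). H(s) = 4×4/(s + 8) + 1 = (s + 24)/(s + 8).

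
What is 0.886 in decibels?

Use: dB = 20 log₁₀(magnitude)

dB = 20 log₁₀(0.886) = -1.1 dB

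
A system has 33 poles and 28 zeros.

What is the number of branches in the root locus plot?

Root locus has n branches where n = number of poles = 33.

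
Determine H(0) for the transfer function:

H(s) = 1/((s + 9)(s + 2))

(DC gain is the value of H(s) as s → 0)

DC gain = H(0) = 1/(9 × 2) = 1/18 = 0.0556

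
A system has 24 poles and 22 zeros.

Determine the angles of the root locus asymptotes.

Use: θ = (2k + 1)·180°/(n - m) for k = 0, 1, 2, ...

n - m = 24 - 22 = 2. Angles: θk = (2k + 1)·180°/2 = 90°, 270°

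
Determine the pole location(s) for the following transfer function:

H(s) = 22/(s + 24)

Pole is where denominator = 0: s + 24 = 0, so s = -24.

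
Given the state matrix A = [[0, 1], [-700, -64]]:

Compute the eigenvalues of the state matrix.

det(A - λI) = λ² - (-64)λ + 700 = (λ - (-14))(λ - (-50)). Eigenvalues: -14, -50.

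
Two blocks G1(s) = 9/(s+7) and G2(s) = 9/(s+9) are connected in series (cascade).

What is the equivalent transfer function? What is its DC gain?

Series: multiply transfer functions. G_eq = 9/(s+7) × 9/(s+9) = 81/((s+7)(s+9)). DC gain = 81/(7×9) = 1.2857.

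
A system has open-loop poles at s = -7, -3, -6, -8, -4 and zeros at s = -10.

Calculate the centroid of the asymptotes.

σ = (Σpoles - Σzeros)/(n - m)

σ = (Σpoles - Σzeros)/(n - m) = (-28 - (-10))/(5 - 1) = -18/4 = -4.5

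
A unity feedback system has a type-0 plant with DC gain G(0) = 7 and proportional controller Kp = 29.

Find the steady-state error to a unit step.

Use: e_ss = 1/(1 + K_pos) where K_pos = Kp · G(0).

K_pos = Kp · G(0) = 29 × 7 = 203. e_ss = 1/(1 + 203) = 0.0049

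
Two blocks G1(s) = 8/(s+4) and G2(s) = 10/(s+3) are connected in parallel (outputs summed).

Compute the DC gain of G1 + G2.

Parallel: G_eq = G1 + G2. DC gain = G1(0) + G2(0) = 8/4 + 10/3 = 2 + 3.3333 = 5.3333.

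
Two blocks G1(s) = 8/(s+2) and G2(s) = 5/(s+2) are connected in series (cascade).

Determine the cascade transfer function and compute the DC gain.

Series: multiply transfer functions. G_eq = 8/(s+2) × 5/(s+2) = 40/((s+2)(s+2)). DC gain = 40/(2×2) = 10.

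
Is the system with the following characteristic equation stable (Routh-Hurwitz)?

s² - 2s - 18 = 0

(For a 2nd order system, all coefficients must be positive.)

Coefficients: 1, -2, -18. b=-2, c=-18 not positive, so system is unstable.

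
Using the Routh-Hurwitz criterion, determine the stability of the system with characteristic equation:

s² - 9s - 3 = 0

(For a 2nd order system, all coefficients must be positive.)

Coefficients: 1, -9, -3. b=-9, c=-3 not positive, so system is unstable.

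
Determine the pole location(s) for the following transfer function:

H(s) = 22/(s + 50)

Pole is where denominator = 0: s + 50 = 0, so s = -50.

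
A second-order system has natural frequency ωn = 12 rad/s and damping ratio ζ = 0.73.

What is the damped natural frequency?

ωd = ωn√(1 - ζ²) = 12√(1 - 0.73²) = 8.2 rad/s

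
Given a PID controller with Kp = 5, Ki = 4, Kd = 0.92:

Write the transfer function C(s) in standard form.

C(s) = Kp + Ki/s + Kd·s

Substituting values: C(s) = 5 + 4/s + 0.92s = (0.92s² + 5s + 4)/s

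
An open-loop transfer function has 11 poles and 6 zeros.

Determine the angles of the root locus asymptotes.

n - m = 11 - 6 = 5. Angles: θk = (2k + 1)·180°/5 = 36°, 108°, 180°, 252°, 324°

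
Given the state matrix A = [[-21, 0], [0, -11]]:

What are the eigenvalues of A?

For diagonal matrix, eigenvalues are diagonal entries: λ₁ = -21, λ₂ = -11.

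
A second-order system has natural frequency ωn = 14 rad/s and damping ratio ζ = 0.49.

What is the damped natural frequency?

ωd = ωn√(1 - ζ²) = 14√(1 - 0.49²) = 12.2 rad/s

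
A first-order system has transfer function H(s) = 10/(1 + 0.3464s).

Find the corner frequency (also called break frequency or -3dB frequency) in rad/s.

Corner frequency = 1/τ = 1/0.3464 = 2.887 rad/s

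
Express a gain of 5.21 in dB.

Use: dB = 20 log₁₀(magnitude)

dB = 20 log₁₀(5.21) = 14.3 dB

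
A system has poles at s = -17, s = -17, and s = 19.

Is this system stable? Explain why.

Pole(s) at s = 19 are not in the left half-plane. System is unstable.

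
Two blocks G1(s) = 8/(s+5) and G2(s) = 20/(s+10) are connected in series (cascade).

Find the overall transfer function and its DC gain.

Series: multiply transfer functions. G_eq = 8/(s+5) × 20/(s+10) = 160/((s+5)(s+10)). DC gain = 160/(5×10) = 3.2.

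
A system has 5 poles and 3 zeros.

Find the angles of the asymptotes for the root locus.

n - m = 5 - 3 = 2. Angles: θk = (2k + 1)·180°/2 = 90°, 270°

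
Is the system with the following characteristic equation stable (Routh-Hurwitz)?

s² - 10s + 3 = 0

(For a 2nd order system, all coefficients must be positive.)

Coefficients: 1, -10, 3. b=-10 not positive, so system is unstable.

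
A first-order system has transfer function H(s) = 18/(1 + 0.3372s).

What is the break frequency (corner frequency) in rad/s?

Corner frequency = 1/τ = 1/0.3372 = 2.966 rad/s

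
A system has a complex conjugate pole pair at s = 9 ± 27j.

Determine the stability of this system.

Real part of poles is 9 (> 0, right half-plane). Unstable.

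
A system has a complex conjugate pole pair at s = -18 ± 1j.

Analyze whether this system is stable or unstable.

Real part of poles is -18 (< 0, left half-plane). Stable.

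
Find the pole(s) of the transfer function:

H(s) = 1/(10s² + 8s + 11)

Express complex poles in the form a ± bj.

Discriminant = 8² - 4×10×11 = 64 - 440 = -376 < 0, so the poles are a complex conjugate pair s = (-8 ± j√376)/(2×10). Real part = -8/(2×10) = -8/20 = -0.4; imaginary part = ±√376/(2×10) ≈ 0.9695. Poles: s = -0.4 ± 0.9695j.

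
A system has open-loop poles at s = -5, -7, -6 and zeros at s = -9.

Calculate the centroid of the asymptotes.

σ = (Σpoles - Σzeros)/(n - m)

σ = (Σpoles - Σzeros)/(n - m) = (-18 - (-9))/(3 - 1) = -9/2 = -4.5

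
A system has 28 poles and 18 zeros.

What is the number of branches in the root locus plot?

Root locus has n branches where n = number of poles = 28.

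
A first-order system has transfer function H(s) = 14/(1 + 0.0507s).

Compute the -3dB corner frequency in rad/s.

Corner frequency = 1/τ = 1/0.0507 = 19.724 rad/s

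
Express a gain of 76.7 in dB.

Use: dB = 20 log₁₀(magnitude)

dB = 20 log₁₀(76.7) = 37.7 dB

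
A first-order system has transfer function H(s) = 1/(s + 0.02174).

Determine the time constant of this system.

For H(s) = 1/(s + 1/τ), the pole is at -1/τ = -0.02174, so τ = 1/0.02174 = 46 s.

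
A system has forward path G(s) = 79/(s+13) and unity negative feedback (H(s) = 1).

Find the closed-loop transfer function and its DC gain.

T(s) = G/(1+GH) = [79/(s+13)] / [1 + 79/(s+13)] = 79/(s+13+79) = 79/(s+92). DC gain = 79/92 = 0.8587.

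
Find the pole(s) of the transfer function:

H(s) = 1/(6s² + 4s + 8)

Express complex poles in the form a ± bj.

Discriminant = 4² - 4×6×8 = 16 - 192 = -176 < 0, so the poles are a complex conjugate pair s = (-4 ± j√176)/(2×6). Real part = -4/(2×6) = -4/12 ≈ -0.3333; imaginary part = ±√176/(2×6) ≈ 1.1055. Poles: s = -0.3333 ± 1.1055j.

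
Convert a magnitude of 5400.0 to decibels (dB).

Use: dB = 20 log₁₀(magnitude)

dB = 20 log₁₀(5400.0) = 74.6 dB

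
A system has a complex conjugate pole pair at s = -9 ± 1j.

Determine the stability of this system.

Real part of poles is -9 (< 0, left half-plane). Stable.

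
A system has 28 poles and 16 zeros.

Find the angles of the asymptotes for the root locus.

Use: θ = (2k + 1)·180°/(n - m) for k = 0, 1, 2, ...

n - m = 28 - 16 = 12. Angles: θk = (2k + 1)·180°/12 = 15°, 45°, 75°, 105°, 135°, 165°, 195°, 225°, 255°, 285°, 315°, 345°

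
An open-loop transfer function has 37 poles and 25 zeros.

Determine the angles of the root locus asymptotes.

n - m = 37 - 25 = 12. Angles: θk = (2k + 1)·180°/12 = 15°, 45°, 75°, 105°, 135°, 165°, 195°, 225°, 255°, 285°, 315°, 345°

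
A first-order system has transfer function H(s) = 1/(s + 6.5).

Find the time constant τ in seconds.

For H(s) = 1/(s + 1/τ), the pole is at -1/τ = -6.5, so τ = 1/6.5 = 0.1538 s.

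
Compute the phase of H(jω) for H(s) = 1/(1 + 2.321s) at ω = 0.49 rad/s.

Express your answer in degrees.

Phase = -arctan(ωτ) = -arctan(0.49 × 2.321) = -48.7°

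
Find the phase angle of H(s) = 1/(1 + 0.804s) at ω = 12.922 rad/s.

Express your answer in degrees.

Phase = -arctan(ωτ) = -arctan(12.922 × 0.804) = -84.5°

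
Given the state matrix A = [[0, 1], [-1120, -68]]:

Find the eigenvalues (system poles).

det(A - λI) = λ² - (-68)λ + 1120 = (λ - (-28))(λ - (-40)). Eigenvalues: -28, -40.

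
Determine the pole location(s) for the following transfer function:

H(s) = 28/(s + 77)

Pole is where denominator = 0: s + 77 = 0, so s = -77.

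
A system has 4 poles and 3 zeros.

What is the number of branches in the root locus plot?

Root locus has n branches where n = number of poles = 4.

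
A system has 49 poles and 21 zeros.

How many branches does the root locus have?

Root locus has n branches where n = number of poles = 49.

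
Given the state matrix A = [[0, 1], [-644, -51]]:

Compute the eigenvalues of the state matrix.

det(A - λI) = λ² - (-51)λ + 644 = (λ - (-28))(λ - (-23)). Eigenvalues: -28, -23.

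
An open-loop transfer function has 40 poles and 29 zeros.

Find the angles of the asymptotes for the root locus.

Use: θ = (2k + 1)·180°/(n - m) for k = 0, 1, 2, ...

n - m = 40 - 29 = 11. Angles: θk = (2k + 1)·180°/11 = 16.36°, 49.09°, 81.82°, 114.55°, 147.27°, 180°, 212.73°, 245.45°, 278.18°, 310.91°, 343.64°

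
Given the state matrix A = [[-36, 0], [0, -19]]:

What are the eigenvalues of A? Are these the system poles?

For diagonal matrix, eigenvalues are diagonal entries: λ₁ = -36, λ₂ = -19. Eigenvalues of A = system poles.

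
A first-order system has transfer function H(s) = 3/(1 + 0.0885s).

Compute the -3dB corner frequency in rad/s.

Corner frequency = 1/τ = 1/0.0885 = 11.299 rad/s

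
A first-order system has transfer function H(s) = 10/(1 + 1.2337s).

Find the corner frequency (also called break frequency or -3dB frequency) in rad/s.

Corner frequency = 1/τ = 1/1.2337 = 0.811 rad/s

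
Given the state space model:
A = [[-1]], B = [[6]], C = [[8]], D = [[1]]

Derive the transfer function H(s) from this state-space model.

(sI - A)⁻¹ = 1/(s + 1). H(s) = 8×6/(s + 1) + 1 = (s + 49)/(s + 1).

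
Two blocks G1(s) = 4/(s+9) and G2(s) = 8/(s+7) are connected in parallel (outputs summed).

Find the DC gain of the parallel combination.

Parallel: G_eq = G1 + G2. DC gain = G1(0) + G2(0) = 4/9 + 8/7 = 0.4444 + 1.1429 = 1.5873.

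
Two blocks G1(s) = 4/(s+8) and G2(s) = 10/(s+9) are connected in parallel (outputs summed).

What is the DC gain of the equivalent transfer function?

Parallel: G_eq = G1 + G2. DC gain = G1(0) + G2(0) = 4/8 + 10/9 = 0.5 + 1.1111 = 1.6111.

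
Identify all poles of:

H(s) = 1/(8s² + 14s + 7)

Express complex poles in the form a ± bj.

Discriminant = 14² - 4×8×7 = 196 - 224 = -28 < 0, so the poles are a complex conjugate pair s = (-14 ± j√28)/(2×8). Real part = -14/(2×8) = -14/16 = -0.875; imaginary part = ±√28/(2×8) ≈ 0.3307. Poles: s = -0.875 ± 0.3307j.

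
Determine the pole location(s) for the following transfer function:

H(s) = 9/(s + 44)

Pole is where denominator = 0: s + 44 = 0, so s = -44.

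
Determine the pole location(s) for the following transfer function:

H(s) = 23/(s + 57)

Pole is where denominator = 0: s + 57 = 0, so s = -57.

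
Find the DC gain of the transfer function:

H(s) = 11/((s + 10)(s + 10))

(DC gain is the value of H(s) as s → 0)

DC gain = H(0) = 11/(10 × 10) = 11/100 = 0.11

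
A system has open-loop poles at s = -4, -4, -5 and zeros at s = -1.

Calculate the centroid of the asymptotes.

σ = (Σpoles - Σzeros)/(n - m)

σ = (Σpoles - Σzeros)/(n - m) = (-13 - (-1))/(3 - 1) = -12/2 = -6.0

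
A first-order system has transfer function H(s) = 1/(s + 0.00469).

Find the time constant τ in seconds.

For H(s) = 1/(s + 1/τ), the pole is at -1/τ = -0.00469, so τ = 1/0.00469 = 213.2 s.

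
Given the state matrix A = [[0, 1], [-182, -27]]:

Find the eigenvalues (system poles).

det(A - λI) = λ² - (-27)λ + 182 = (λ - (-13))(λ - (-14)). Eigenvalues: -13, -14.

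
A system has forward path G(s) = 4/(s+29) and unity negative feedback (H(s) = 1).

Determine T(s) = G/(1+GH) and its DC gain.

T(s) = G/(1+GH) = [4/(s+29)] / [1 + 4/(s+29)] = 4/(s+29+4) = 4/(s+33). DC gain = 4/33 = 0.1212.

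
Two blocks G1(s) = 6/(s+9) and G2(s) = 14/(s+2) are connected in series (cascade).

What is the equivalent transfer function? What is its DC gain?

Series: multiply transfer functions. G_eq = 6/(s+9) × 14/(s+2) = 84/((s+9)(s+2)). DC gain = 84/(9×2) = 4.6667.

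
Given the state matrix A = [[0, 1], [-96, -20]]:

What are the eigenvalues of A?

det(A - λI) = λ² - (-20)λ + 96 = (λ - (-12))(λ - (-8)). Eigenvalues: -12, -8.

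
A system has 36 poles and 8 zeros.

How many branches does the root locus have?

Root locus has n branches where n = number of poles = 36.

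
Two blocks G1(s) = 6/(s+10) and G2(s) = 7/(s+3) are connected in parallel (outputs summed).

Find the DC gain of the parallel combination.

Parallel: G_eq = G1 + G2. DC gain = G1(0) + G2(0) = 6/10 + 7/3 = 0.6 + 2.3333 = 2.9333.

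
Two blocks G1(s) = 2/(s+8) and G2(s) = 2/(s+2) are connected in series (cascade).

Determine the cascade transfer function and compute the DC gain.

Series: multiply transfer functions. G_eq = 2/(s+8) × 2/(s+2) = 4/((s+8)(s+2)). DC gain = 4/(8×2) = 0.25.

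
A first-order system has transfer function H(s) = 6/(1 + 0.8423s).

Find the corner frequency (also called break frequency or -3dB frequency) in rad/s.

Corner frequency = 1/τ = 1/0.8423 = 1.187 rad/s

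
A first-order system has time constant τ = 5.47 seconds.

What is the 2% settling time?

For first-order system, 2% settling time ≈ 4τ = 4 × 5.47 = 21.88 s.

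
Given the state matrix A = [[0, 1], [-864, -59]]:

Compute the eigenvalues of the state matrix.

det(A - λI) = λ² - (-59)λ + 864 = (λ - (-27))(λ - (-32)). Eigenvalues: -27, -32.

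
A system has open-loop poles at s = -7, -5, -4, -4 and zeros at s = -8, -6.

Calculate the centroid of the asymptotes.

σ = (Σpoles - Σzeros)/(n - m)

σ = (Σpoles - Σzeros)/(n - m) = (-20 - (-14))/(4 - 2) = -6/2 = -3.0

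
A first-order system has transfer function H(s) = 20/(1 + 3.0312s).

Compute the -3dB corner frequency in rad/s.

Corner frequency = 1/τ = 1/3.0312 = 0.33 rad/s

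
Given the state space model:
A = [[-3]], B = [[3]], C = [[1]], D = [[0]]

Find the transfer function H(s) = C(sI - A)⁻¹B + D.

(sI - A)⁻¹ = 1/(s + 3). H(s) = 1 × 3/(s + 3) + 0 = 3/(s + 3).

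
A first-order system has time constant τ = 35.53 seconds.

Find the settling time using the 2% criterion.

For first-order system, 2% settling time ≈ 4τ = 4 × 35.53 = 142.12 s.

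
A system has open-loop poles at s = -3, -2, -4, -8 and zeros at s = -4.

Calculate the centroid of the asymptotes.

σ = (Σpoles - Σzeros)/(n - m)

σ = (Σpoles - Σzeros)/(n - m) = (-17 - (-4))/(4 - 1) = -13/3 = -4.33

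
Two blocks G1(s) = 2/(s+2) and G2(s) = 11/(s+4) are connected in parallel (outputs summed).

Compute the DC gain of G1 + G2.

Parallel: G_eq = G1 + G2. DC gain = G1(0) + G2(0) = 2/2 + 11/4 = 1 + 2.75 = 3.75.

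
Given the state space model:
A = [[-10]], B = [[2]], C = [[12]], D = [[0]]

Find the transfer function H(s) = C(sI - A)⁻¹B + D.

(sI - A)⁻¹ = 1/(s + 10). H(s) = 12 × 2/(s + 10) + 0 = 24/(s + 10).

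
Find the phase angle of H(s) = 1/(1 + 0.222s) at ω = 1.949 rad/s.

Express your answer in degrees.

Phase = -arctan(ωτ) = -arctan(1.949 × 0.222) = -23.4°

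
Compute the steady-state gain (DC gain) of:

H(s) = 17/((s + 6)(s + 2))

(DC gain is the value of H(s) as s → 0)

DC gain = H(0) = 17/(6 × 2) = 17/12 = 1.4167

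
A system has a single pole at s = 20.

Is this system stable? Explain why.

Pole at s = 20 is in the right half-plane. Unstable.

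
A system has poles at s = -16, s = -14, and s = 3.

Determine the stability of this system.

Pole(s) at s = 3 are not in the left half-plane. System is unstable.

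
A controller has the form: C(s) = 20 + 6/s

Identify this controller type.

This is a Proportional-Integral (PI) controller.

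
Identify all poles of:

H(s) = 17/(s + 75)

Pole is where denominator = 0: s + 75 = 0, so s = -75.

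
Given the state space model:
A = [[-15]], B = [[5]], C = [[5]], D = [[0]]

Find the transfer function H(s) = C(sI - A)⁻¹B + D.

(sI - A)⁻¹ = 1/(s + 15). H(s) = 5 × 5/(s + 15) + 0 = 25/(s + 15).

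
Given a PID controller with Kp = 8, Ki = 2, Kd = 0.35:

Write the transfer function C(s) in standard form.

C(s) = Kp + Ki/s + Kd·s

Substituting values: C(s) = 8 + 2/s + 0.35s = (0.35s² + 8s + 2)/s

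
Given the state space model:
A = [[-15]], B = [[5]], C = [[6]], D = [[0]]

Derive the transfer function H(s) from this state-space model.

(sI - A)⁻¹ = 1/(s + 15). H(s) = 6 × 5/(s + 15) + 0 = 30/(s + 15).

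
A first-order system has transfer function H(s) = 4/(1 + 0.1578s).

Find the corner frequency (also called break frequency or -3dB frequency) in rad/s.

Corner frequency = 1/τ = 1/0.1578 = 6.337 rad/s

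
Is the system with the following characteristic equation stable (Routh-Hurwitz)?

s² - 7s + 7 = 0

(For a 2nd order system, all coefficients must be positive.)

Coefficients: 1, -7, 7. b=-7 not positive, so system is unstable.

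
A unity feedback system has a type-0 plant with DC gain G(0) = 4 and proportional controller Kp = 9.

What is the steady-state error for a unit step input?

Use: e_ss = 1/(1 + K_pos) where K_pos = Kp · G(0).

K_pos = Kp · G(0) = 9 × 4 = 36. e_ss = 1/(1 + 36) = 0.0270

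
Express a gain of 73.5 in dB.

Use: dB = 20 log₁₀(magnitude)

dB = 20 log₁₀(73.5) = 37.3 dB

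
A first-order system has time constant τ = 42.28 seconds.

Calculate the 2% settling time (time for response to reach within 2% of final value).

For first-order system, 2% settling time ≈ 4τ = 4 × 42.28 = 169.12 s.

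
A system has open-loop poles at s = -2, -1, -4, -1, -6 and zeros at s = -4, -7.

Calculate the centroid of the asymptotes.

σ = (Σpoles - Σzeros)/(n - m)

σ = (Σpoles - Σzeros)/(n - m) = (-14 - (-11))/(5 - 2) = -3/3 = -1.0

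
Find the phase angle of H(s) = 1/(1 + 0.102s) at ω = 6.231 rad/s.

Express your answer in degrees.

Phase = -arctan(ωτ) = -arctan(6.231 × 0.102) = -32.4°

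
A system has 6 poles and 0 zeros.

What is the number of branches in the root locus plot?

Root locus has n branches where n = number of poles = 6.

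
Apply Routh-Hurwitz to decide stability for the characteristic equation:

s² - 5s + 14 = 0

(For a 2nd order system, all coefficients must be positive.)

Coefficients: 1, -5, 14. b=-5 not positive, so system is unstable.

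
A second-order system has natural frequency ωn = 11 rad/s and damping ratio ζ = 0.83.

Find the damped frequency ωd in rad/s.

ωd = ωn√(1 - ζ²) = 11√(1 - 0.83²) = 6.14 rad/s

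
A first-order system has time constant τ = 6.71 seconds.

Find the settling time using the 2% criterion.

For first-order system, 2% settling time ≈ 4τ = 4 × 6.71 = 26.84 s.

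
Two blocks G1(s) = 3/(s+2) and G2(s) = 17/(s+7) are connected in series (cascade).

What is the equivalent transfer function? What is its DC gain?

Series: multiply transfer functions. G_eq = 3/(s+2) × 17/(s+7) = 51/((s+2)(s+7)). DC gain = 51/(2×7) = 3.6429.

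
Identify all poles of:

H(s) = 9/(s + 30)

Pole is where denominator = 0: s + 30 = 0, so s = -30.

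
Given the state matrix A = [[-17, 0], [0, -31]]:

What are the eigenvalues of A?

For diagonal matrix, eigenvalues are diagonal entries: λ₁ = -17, λ₂ = -31.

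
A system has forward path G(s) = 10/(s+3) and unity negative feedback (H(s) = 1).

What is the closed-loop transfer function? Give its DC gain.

T(s) = G/(1+GH) = [10/(s+3)] / [1 + 10/(s+3)] = 10/(s+3+10) = 10/(s+13). DC gain = 10/13 = 0.7692.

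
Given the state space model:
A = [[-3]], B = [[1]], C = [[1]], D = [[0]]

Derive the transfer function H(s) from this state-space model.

(sI - A)⁻¹ = 1/(s + 3). H(s) = 1 × 1/(s + 3) + 0 = 1/(s + 3).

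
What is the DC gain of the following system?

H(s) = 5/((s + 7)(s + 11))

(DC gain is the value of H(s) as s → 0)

DC gain = H(0) = 5/(7 × 11) = 5/77 = 0.0649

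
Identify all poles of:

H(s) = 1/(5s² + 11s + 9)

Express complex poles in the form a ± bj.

Discriminant = 11² - 4×5×9 = 121 - 180 = -59 < 0, so the poles are a complex conjugate pair s = (-11 ± j√59)/(2×5). Real part = -11/(2×5) = -11/10 = -1.1; imaginary part = ±√59/(2×5) ≈ 0.7681. Poles: s = -1.1 ± 0.7681j.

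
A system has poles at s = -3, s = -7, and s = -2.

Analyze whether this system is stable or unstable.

All poles are in the left half-plane. System is stable.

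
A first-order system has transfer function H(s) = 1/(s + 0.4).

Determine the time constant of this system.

For H(s) = 1/(s + 1/τ), the pole is at -1/τ = -0.4, so τ = 1/0.4 = 2.5 s.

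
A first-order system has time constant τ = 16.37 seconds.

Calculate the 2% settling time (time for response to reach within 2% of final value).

For first-order system, 2% settling time ≈ 4τ = 4 × 16.37 = 65.48 s.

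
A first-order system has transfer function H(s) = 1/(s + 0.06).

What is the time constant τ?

For H(s) = 1/(s + 1/τ), the pole is at -1/τ = -0.06, so τ = 1/0.06 = 16.6667 s.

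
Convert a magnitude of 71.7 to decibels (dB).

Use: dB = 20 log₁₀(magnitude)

dB = 20 log₁₀(71.7) = 37.1 dB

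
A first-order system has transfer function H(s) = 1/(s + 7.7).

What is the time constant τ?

For H(s) = 1/(s + 1/τ), the pole is at -1/τ = -7.7, so τ = 1/7.7 = 0.1299 s.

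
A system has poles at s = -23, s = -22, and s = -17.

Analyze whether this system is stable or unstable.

All poles are in the left half-plane. System is stable.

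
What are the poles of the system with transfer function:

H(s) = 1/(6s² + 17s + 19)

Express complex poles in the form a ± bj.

Discriminant = 17² - 4×6×19 = 289 - 456 = -167 < 0, so the poles are a complex conjugate pair s = (-17 ± j√167)/(2×6). Real part = -17/(2×6) = -17/12 ≈ -1.4167; imaginary part = ±√167/(2×6) ≈ 1.0769. Poles: s = -1.4167 ± 1.0769j.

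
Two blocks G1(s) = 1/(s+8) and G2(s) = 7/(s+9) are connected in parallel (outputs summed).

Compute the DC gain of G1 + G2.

Parallel: G_eq = G1 + G2. DC gain = G1(0) + G2(0) = 1/8 + 7/9 = 0.125 + 0.7778 = 0.9028.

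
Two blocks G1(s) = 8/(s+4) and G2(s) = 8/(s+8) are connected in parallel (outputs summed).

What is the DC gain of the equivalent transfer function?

Parallel: G_eq = G1 + G2. DC gain = G1(0) + G2(0) = 8/4 + 8/8 = 2 + 1 = 3.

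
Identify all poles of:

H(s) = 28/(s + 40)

Pole is where denominator = 0: s + 40 = 0, so s = -40.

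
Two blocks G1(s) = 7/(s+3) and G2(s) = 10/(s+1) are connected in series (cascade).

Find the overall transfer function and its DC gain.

Series: multiply transfer functions. G_eq = 7/(s+3) × 10/(s+1) = 70/((s+3)(s+1)). DC gain = 70/(3×1) = 23.3333.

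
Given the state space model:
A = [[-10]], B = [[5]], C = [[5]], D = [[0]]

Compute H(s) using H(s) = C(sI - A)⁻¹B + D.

(sI - A)⁻¹ = 1/(s + 10). H(s) = 5 × 5/(s + 10) + 0 = 25/(s + 10).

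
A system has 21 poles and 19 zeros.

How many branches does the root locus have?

Root locus has n branches where n = number of poles = 21.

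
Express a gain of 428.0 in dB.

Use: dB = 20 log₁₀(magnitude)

dB = 20 log₁₀(428.0) = 52.6 dB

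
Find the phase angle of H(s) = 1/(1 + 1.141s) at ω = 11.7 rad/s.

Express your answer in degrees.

Phase = -arctan(ωτ) = -arctan(11.7 × 1.141) = -85.7°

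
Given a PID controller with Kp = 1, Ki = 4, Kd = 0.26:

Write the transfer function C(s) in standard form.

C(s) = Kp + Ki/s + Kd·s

Substituting values: C(s) = 1 + 4/s + 0.26s = (0.26s² + s + 4)/s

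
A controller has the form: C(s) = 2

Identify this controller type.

This is a Proportional (P) controller.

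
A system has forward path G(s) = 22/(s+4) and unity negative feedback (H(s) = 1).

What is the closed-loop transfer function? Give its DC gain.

T(s) = G/(1+GH) = [22/(s+4)] / [1 + 22/(s+4)] = 22/(s+4+22) = 22/(s+26). DC gain = 22/26 = 0.8462.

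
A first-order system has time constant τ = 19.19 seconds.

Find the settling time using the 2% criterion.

For first-order system, 2% settling time ≈ 4τ = 4 × 19.19 = 76.76 s.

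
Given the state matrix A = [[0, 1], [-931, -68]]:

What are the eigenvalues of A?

det(A - λI) = λ² - (-68)λ + 931 = (λ - (-19))(λ - (-49)). Eigenvalues: -19, -49.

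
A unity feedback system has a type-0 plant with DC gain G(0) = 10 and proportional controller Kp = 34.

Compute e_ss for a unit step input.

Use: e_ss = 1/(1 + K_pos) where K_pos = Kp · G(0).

K_pos = Kp · G(0) = 34 × 10 = 340. e_ss = 1/(1 + 340) = 0.0029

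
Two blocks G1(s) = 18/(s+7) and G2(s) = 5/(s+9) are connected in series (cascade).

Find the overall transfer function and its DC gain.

Series: multiply transfer functions. G_eq = 18/(s+7) × 5/(s+9) = 90/((s+7)(s+9)). DC gain = 90/(7×9) = 1.4286.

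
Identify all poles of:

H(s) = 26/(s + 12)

Pole is where denominator = 0: s + 12 = 0, so s = -12.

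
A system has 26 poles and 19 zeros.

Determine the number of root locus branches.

Root locus has n branches where n = number of poles = 26.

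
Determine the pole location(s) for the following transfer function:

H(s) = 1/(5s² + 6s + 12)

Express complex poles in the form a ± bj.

Discriminant = 6² - 4×5×12 = 36 - 240 = -204 < 0, so the poles are a complex conjugate pair s = (-6 ± j√204)/(2×5). Real part = -6/(2×5) = -6/10 = -0.6; imaginary part = ±√204/(2×5) ≈ 1.4283. Poles: s = -0.6 ± 1.4283j.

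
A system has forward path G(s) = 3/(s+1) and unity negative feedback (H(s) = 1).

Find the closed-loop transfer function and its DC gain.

T(s) = G/(1+GH) = [3/(s+1)] / [1 + 3/(s+1)] = 3/(s+1+3) = 3/(s+4). DC gain = 3/4 = 0.75.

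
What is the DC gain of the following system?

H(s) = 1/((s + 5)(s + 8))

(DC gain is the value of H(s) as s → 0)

DC gain = H(0) = 1/(5 × 8) = 1/40 = 0.025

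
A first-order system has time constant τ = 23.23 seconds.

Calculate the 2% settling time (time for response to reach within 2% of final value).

For first-order system, 2% settling time ≈ 4τ = 4 × 23.23 = 92.92 s.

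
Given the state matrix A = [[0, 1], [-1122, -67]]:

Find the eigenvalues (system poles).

det(A - λI) = λ² - (-67)λ + 1122 = (λ - (-34))(λ - (-33)). Eigenvalues: -34, -33.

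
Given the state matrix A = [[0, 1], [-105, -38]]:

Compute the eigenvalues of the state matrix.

det(A - λI) = λ² - (-38)λ + 105 = (λ - (-35))(λ - (-3)). Eigenvalues: -35, -3.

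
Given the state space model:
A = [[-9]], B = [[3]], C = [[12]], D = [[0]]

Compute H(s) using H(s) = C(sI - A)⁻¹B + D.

(sI - A)⁻¹ = 1/(s + 9). H(s) = 12 × 3/(s + 9) + 0 = 36/(s + 9).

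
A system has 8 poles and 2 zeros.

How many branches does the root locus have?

Root locus has n branches where n = number of poles = 8.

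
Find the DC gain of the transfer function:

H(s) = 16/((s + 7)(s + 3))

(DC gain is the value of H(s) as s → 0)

DC gain = H(0) = 16/(7 × 3) = 16/21 = 0.7619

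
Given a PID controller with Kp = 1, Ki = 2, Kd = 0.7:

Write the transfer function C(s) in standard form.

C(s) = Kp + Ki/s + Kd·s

Substituting values: C(s) = 1 + 2/s + 0.7s = (0.7s² + s + 2)/s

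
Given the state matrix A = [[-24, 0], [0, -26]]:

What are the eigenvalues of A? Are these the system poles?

For diagonal matrix, eigenvalues are diagonal entries: λ₁ = -24, λ₂ = -26. Eigenvalues of A = system poles.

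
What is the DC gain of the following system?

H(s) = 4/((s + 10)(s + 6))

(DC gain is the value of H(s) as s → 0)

DC gain = H(0) = 4/(10 × 6) = 4/60 = 0.0667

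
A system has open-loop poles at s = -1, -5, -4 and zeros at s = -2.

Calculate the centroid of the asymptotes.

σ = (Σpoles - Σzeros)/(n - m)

σ = (Σpoles - Σzeros)/(n - m) = (-10 - (-2))/(3 - 1) = -8/2 = -4.0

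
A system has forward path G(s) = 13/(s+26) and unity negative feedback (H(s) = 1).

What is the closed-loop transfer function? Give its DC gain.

T(s) = G/(1+GH) = [13/(s+26)] / [1 + 13/(s+26)] = 13/(s+26+13) = 13/(s+39). DC gain = 13/39 = 0.3333.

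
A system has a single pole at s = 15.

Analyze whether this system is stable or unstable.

Pole at s = 15 is in the right half-plane. Unstable.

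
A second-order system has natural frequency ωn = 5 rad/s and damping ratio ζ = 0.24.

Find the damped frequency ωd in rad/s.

ωd = ωn√(1 - ζ²) = 5√(1 - 0.24²) = 4.85 rad/s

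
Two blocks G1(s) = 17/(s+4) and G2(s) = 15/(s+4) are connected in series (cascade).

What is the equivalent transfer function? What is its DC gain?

Series: multiply transfer functions. G_eq = 17/(s+4) × 15/(s+4) = 255/((s+4)(s+4)). DC gain = 255/(4×4) = 15.9375.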